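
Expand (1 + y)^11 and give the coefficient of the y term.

11

The general term is C(11,j)·(1)^j·(y)^(11-j); the y^1 term has j = 10.
C(11,10) = 11.
Coefficient = C(11,10) = 11.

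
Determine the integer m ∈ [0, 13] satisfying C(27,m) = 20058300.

13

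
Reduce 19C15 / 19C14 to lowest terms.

1/3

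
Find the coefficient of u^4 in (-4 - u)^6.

240

The general term is C(6,j)·(-4)^j·(-u)^(6-j); the u^4 term has j = 2.
C(6,2) = 15.
Coefficient = C(6,2) · (-4)^2 = 15 · 16 = 240.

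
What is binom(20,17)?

1140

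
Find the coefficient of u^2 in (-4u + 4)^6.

The general term is C(6,j)·(-4u)^j·(4)^(6-j); the u^2 term has j = 2.
C(6,2) = 15.
Coefficient = C(6,2) · (-4)^2 · 4^4 = 15 · 16 · 256 = 61440.

61440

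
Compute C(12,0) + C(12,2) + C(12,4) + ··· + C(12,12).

Half of (1+1)^12 + (1−1)^12 gives the even-index sum: 2^11 = 2048.

2048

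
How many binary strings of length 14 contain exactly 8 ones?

Choose the 8 positions: C(14,8) = 3003.

3003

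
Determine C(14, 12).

91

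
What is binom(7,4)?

35

C(7,4) = C(7,3) by symmetry.
C(7,3) = (7·6·5) / 3! = 210 / 6 = 35.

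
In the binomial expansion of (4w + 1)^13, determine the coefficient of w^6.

7028736

The general term is C(13,j)·(4w)^j·(1)^(13-j); the w^6 term has j = 6.
C(13,6) = 1716.
Coefficient = C(13,6) · 4^6 = 1716 · 4096 = 7028736.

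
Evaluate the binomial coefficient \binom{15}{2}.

105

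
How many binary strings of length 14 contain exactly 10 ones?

1001

Choose the 10 positions: C(14,10) = 1001.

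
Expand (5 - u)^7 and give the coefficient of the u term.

-109375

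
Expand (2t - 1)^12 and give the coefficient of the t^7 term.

The general term is C(12,j)·(2t)^j·(-1)^(12-j); the t^7 term has j = 7.
C(12,7) = 792.
Coefficient = C(12,7) · 2^7 · (-1)^5 = 792 · 128 · (-1) = -101376.

-101376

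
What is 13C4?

715

C(13,4) = (13·12·11·10) / 4! = 17160 / 24 = 715.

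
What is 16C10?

C(16,10) = C(16,6) by symmetry.
C(16,6) = (16·15·14·13·12·11) / 6! = 5765760 / 720 = 8008.

8008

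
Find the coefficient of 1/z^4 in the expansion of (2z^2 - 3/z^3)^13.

General term: C(13,j)·(2z^2)^j·(-3/z^3)^(13-j), with z-exponent 2j − 3(13−j) = 5j − 39.
Set 5j − 39 = -4: j = 7.
C(13,7) = 1716; 2^7 = 128; (-3)^6 = 729.
Coefficient = 1716 · 128 · 729 = 160123392.

160123392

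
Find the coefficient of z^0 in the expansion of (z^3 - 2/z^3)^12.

General term: C(12,j)·(z^3)^j·(-2/z^3)^(12-j), with z-exponent 3j − 3(12−j) = 6j − 36.
Set 6j − 36 = 0: j = 6.
C(12,6) = 924; 1^6 = 1; (-2)^6 = 64.
Coefficient = 924 · 1 · 64 = 59136.

59136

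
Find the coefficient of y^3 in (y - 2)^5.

40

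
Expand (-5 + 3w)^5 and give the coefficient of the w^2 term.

-11250

The general term is C(5,j)·(-5)^j·(3w)^(5-j); the w^2 term has j = 3.
C(5,3) = 10.
Coefficient = C(5,3) · (-5)^3 · 3^2 = 10 · (-125) · 9 = -11250.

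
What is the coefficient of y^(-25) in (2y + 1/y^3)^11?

220

General term: C(11,j)·(2y)^j·(1/y^3)^(11-j), with y-exponent 1j − 3(11−j) = 4j − 33.
Set 4j − 33 = -25: j = 2.
C(11,2) = 55; 2^2 = 4; 1^9 = 1.
Coefficient = 55 · 4 · 1 = 220.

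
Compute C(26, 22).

C(26,22) = C(26,4) by symmetry.
C(26,4) = (26·25·24·23) / 4! = 358800 / 24 = 14950.

14950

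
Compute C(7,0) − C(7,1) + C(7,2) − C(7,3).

The partial alternating sum Σ_{k=0}^{3} (−1)^k C(7,k) = (−1)^3 C(6,3) = -20.

-20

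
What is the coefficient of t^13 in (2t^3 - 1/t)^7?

672

General term: C(7,j)·(2t^3)^j·(-1/t)^(7-j), with t-exponent 3j − 1(7−j) = 4j − 7.
Set 4j − 7 = 13: j = 5.
C(7,5) = 21; 2^5 = 32; (-1)^2 = 1.
Coefficient = 21 · 32 · 1 = 672.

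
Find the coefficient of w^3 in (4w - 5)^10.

-600000000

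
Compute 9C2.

36

C(9,2) = (9·8) / 2! = 72 / 2 = 36.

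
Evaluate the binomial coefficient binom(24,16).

735471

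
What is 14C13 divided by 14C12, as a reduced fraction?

C(n,k+1)/C(n,k) = (n−k)/(k+1) = (14−12)/(12+1) = 2/13.

2/13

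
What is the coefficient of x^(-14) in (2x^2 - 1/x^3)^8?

General term: C(8,j)·(2x^2)^j·(-1/x^3)^(8-j), with x-exponent 2j − 3(8−j) = 5j − 24.
Set 5j − 24 = -14: j = 2.
C(8,2) = 28; 2^2 = 4; (-1)^6 = 1.
Coefficient = 28 · 4 · 1 = 112.

112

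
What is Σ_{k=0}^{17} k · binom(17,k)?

Differentiating (1+x)^17 and setting x=1: Σ k·C(17,k) = 17·2^16 = 1114112.

1114112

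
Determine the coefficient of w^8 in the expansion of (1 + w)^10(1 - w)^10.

Coefficient of w^8 = Σ_{j} C(10,j)·1^j·C(10,8-j)·(-1)^(8-j) for j from 0 to 8.
= 45 + (-1200) + 9450 + (-30240) + 44100 + (-30240) + 9450 + (-1200) + 45 = 210.

210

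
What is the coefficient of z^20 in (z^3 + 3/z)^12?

General term: C(12,j)·(z^3)^j·(3/z)^(12-j), with z-exponent 3j − 1(12−j) = 4j − 12.
Set 4j − 12 = 20: j = 8.
C(12,8) = 495; 1^8 = 1; 3^4 = 81.
Coefficient = 495 · 1 · 81 = 40095.

40095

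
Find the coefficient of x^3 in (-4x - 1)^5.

-640

The general term is C(5,j)·(-4x)^j·(-1)^(5-j); the x^3 term has j = 3.
C(5,3) = 10.
Coefficient = C(5,3) · (-4)^3 = 10 · (-64) = -640.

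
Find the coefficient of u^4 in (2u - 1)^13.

The general term is C(13,j)·(2u)^j·(-1)^(13-j); the u^4 term has j = 4.
C(13,4) = 715.
Coefficient = C(13,4) · 2^4 · (-1)^9 = 715 · 16 · (-1) = -11440.

-11440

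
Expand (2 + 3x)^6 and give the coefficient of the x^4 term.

4860

The general term is C(6,j)·(2)^j·(3x)^(6-j); the x^4 term has j = 2.
C(6,2) = 15.
Coefficient = C(6,2) · 2^2 · 3^4 = 15 · 4 · 81 = 4860.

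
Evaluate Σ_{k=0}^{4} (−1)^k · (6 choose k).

The partial alternating sum Σ_{k=0}^{4} (−1)^k C(6,k) = (−1)^4 C(5,4) = 5.

5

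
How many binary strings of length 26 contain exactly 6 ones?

230230

Choose the 6 positions: C(26,6) = 230230.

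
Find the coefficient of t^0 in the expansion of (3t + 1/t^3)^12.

4330260

General term: C(12,j)·(3t)^j·(1/t^3)^(12-j), with t-exponent 1j − 3(12−j) = 4j − 36.
Set 4j − 36 = 0: j = 9.
C(12,9) = 220; 3^9 = 19683; 1^3 = 1.
Coefficient = 220 · 19683 · 1 = 4330260.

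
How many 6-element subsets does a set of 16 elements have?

8008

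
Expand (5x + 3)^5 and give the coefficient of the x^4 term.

9375

The general term is C(5,j)·(5x)^j·(3)^(5-j); the x^4 term has j = 4.
C(5,4) = 5.
Coefficient = C(5,4) · 5^4 · 3^1 = 5 · 625 · 3 = 9375.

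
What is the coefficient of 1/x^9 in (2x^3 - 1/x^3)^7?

-84

General term: C(7,j)·(2x^3)^j·(-1/x^3)^(7-j), with x-exponent 3j − 3(7−j) = 6j − 21.
Set 6j − 21 = -9: j = 2.
C(7,2) = 21; 2^2 = 4; (-1)^5 = -1.
Coefficient = 21 · 4 · (-1) = -84.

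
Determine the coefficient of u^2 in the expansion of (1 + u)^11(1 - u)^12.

Coefficient of u^2 = Σ_{j} C(11,j)·1^j·C(12,2-j)·(-1)^(2-j) for j from 0 to 2.
= 66 + (-132) + 55 = -11.

-11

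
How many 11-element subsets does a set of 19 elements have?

75582

C(19,11) = C(19,8) by symmetry.
C(19,8) = (19·18·17·16·15·14·13·12) / 8! = 3047466240 / 40320 = 75582.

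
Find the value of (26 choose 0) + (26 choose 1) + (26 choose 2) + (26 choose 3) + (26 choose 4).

17902

1 + 26 + 325 + 2600 + 14950 = 17902.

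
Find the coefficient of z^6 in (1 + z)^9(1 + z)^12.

(1 + z)^9(1 + z)^12 = (1 + z)^21, so the coefficient of z^6 is C(21,6)·1^6 = 54264·1 = 54264.

54264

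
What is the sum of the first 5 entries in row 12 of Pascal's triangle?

794

1 + 12 + 66 + 220 + 495 = 794.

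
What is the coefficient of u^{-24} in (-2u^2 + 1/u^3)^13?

General term: C(13,j)·(-2u^2)^j·(1/u^3)^(13-j), with u-exponent 2j − 3(13−j) = 5j − 39.
Set 5j − 39 = -24: j = 3.
C(13,3) = 286; (-2)^3 = -8; 1^10 = 1.
Coefficient = 286 · (-8) · 1 = -2288.

-2288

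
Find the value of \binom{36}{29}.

8347680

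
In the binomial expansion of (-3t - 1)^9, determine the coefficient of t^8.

-59049

The general term is C(9,j)·(-3t)^j·(-1)^(9-j); the t^8 term has j = 8.
C(9,8) = 9.
Coefficient = C(9,8) · (-3)^8 · (-1)^1 = 9 · 6561 · (-1) = -59049.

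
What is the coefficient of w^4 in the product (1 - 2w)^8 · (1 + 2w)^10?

320

Coefficient of w^4 = Σ_{j} C(8,j)·(-2)^j·C(10,4-j)·2^(4-j) for j from 0 to 4.
= 3360 + (-15360) + 20160 + (-8960) + 1120 = 320.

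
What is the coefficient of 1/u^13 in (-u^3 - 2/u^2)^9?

General term: C(9,j)·(-u^3)^j·(-2/u^2)^(9-j), with u-exponent 3j − 2(9−j) = 5j − 18.
Set 5j − 18 = -13: j = 1.
C(9,1) = 9; (-1)^1 = -1; (-2)^8 = 256.
Coefficient = 9 · (-1) · 256 = -2304.

-2304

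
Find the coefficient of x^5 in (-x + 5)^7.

The general term is C(7,j)·(-x)^j·(5)^(7-j); the x^5 term has j = 5.
C(7,5) = 21.
Coefficient = C(7,5) · (-1)^5 · 5^2 = 21 · (-1) · 25 = -525.

-525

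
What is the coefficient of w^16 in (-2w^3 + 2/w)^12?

-3244032

General term: C(12,j)·(-2w^3)^j·(2/w)^(12-j), with w-exponent 3j − 1(12−j) = 4j − 12.
Set 4j − 12 = 16: j = 7.
C(12,7) = 792; (-2)^7 = -128; 2^5 = 32.
Coefficient = 792 · (-128) · 32 = -3244032.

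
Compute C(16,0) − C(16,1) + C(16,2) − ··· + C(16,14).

15

The partial alternating sum Σ_{k=0}^{14} (−1)^k C(16,k) = (−1)^14 C(15,14) = 15.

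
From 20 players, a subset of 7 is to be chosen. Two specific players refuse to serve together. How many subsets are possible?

68952

All 7-subsets: C(20,7) = 77520. Those containing both fixed elements: C(18,5) = 8568.
77520 − 8568 = 68952.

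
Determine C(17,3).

680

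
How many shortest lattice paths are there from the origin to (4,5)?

126

Each path is a sequence of 9 steps with 4 rights: C(9,4) = 126.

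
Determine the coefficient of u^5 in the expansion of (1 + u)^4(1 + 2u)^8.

9424

Coefficient of u^5 = Σ_{j} C(4,j)·1^j·C(8,5-j)·2^(5-j) for j from 0 to 4.
= 1792 + 4480 + 2688 + 448 + 16 = 9424.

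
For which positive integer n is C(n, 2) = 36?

n(n−1)/2 = 36 ⇒ n(n−1) = 72. Since 9·8 = 72, n = 9.

9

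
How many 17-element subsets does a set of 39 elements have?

C(39,17) = (39·38·37·36·35·34·33·32·31·30·29·28·27·26·25·24·23) / 17! = 18147570172421919989760000 / 355687428096000 = 51021117810.

51021117810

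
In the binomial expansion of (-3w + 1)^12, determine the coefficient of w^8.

3247695

The general term is C(12,j)·(-3w)^j·(1)^(12-j); the w^8 term has j = 8.
C(12,8) = 495.
Coefficient = C(12,8) · (-3)^8 = 495 · 6561 = 3247695.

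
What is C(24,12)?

C(24,12) = (24·23·22·21·20·19·18·17·16·15·14·13) / 12! = 1295295050649600 / 479001600 = 2704156.

2704156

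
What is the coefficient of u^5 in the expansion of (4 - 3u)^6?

The general term is C(6,j)·(4)^j·(-3u)^(6-j); the u^5 term has j = 1.
C(6,1) = 6.
Coefficient = C(6,1) · 4^1 · (-3)^5 = 6 · 4 · (-243) = -5832.

-5832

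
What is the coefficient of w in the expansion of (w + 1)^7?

The general term is C(7,j)·(w)^j·(1)^(7-j); the w^1 term has j = 1.
C(7,1) = 7.
Coefficient = C(7,1) = 7.

7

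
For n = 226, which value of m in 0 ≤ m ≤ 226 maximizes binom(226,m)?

113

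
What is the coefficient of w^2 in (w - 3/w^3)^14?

-9828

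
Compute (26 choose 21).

C(26,21) = C(26,5) by symmetry.
C(26,5) = (26·25·24·23·22) / 5! = 7893600 / 120 = 65780.

65780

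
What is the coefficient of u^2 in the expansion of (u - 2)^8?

1792

The general term is C(8,j)·(u)^j·(-2)^(8-j); the u^2 term has j = 2.
C(8,2) = 28.
Coefficient = C(8,2) · (-2)^6 = 28 · 64 = 1792.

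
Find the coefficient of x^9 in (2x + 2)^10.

10240

The general term is C(10,j)·(2x)^j·(2)^(10-j); the x^9 term has j = 9.
C(10,9) = 10.
Coefficient = C(10,9) · 2^9 · 2^1 = 10 · 512 · 2 = 10240.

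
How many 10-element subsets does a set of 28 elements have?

C(28,10) = (28·27·26·25·24·23·22·21·20·19) / 10! = 47621141568000 / 3628800 = 13123110.

13123110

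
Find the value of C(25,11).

4457400

C(25,11) = (25·24·23·22·21·20·19·18·17·16·15) / 11! = 177925144320000 / 39916800 = 4457400.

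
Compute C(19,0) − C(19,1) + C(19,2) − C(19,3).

The partial alternating sum Σ_{k=0}^{3} (−1)^k C(19,k) = (−1)^3 C(18,3) = -816.

-816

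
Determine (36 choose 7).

C(36,7) = (36·35·34·33·32·31·30) / 7! = 42072307200 / 5040 = 8347680.

8347680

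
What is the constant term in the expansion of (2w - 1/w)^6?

-160

General term: C(6,j)·(2w)^j·(-1/w)^(6-j), with w-exponent 1j − 1(6−j) = 2j − 6.
Set 2j − 6 = 0: j = 3.
C(6,3) = 20; 2^3 = 8; (-1)^3 = -1.
Coefficient = 20 · 8 · (-1) = -160.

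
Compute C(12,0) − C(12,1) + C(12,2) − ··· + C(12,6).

462

The partial alternating sum Σ_{k=0}^{6} (−1)^k C(12,k) = (−1)^6 C(11,6) = 462.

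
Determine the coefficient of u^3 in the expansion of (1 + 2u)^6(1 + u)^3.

377

Coefficient of u^3 = Σ_{j} C(6,j)·2^j·C(3,3-j)·1^(3-j) for j from 0 to 3.
= 1 + 36 + 180 + 160 = 377.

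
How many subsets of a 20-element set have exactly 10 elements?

Choose the 10 positions: C(20,10) = 184756.

184756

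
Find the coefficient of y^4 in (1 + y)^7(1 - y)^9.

14

Coefficient of y^4 = Σ_{j} C(7,j)·1^j·C(9,4-j)·(-1)^(4-j) for j from 0 to 4.
= 126 + (-588) + 756 + (-315) + 35 = 14.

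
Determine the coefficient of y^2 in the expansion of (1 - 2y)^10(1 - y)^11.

455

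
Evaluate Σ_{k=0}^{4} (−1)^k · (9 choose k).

70

The partial alternating sum Σ_{k=0}^{4} (−1)^k C(9,k) = (−1)^4 C(8,4) = 70.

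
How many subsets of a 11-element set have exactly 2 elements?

Choose the 2 positions: C(11,2) = 55.

55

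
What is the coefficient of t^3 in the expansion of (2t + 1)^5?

80

The general term is C(5,j)·(2t)^j·(1)^(5-j); the t^3 term has j = 3.
C(5,3) = 10.
Coefficient = C(5,3) · 2^3 = 10 · 8 = 80.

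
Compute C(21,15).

54264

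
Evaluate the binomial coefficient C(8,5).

56

C(8,5) = C(8,3) by symmetry.
C(8,3) = (8·7·6) / 3! = 336 / 6 = 56.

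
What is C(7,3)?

35

C(7,3) = (7·6·5) / 3! = 210 / 6 = 35.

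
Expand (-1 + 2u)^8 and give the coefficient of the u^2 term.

112

The general term is C(8,j)·(-1)^j·(2u)^(8-j); the u^2 term has j = 6.
C(8,6) = 28.
Coefficient = C(8,6) · 2^2 = 28 · 4 = 112.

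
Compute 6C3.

C(6,3) = (6·5·4) / 3! = 120 / 6 = 20.

20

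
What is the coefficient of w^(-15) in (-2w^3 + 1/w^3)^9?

144

General term: C(9,j)·(-2w^3)^j·(1/w^3)^(9-j), with w-exponent 3j − 3(9−j) = 6j − 27.
Set 6j − 27 = -15: j = 2.
C(9,2) = 36; (-2)^2 = 4; 1^7 = 1.
Coefficient = 36 · 4 · 1 = 144.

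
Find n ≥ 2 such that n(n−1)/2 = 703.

38

n(n−1)/2 = 703 ⇒ n(n−1) = 1406. Since 38·37 = 1406, n = 38.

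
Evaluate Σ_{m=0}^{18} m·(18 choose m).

2359296

Differentiating (1+x)^18 and setting x=1: Σ m·C(18,m) = 18·2^17 = 2359296.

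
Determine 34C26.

C(34,26) = C(34,8) by symmetry.
C(34,8) = (34·33·32·31·30·29·28·27) / 8! = 732058145280 / 40320 = 18156204.

18156204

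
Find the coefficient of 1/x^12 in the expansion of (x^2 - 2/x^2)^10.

11520

General term: C(10,j)·(x^2)^j·(-2/x^2)^(10-j), with x-exponent 2j − 2(10−j) = 4j − 20.
Set 4j − 20 = -12: j = 2.
C(10,2) = 45; 1^2 = 1; (-2)^8 = 256.
Coefficient = 45 · 1 · 256 = 11520.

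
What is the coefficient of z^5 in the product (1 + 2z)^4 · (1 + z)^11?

Coefficient of z^5 = Σ_{j} C(4,j)·2^j·C(11,5-j)·1^(5-j) for j from 0 to 4.
= 462 + 2640 + 3960 + 1760 + 176 = 8998.

8998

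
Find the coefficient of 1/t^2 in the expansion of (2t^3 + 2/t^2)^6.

960

General term: C(6,j)·(2t^3)^j·(2/t^2)^(6-j), with t-exponent 3j − 2(6−j) = 5j − 12.
Set 5j − 12 = -2: j = 2.
C(6,2) = 15; 2^2 = 4; 2^4 = 16.
Coefficient = 15 · 4 · 16 = 960.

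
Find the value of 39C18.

62359143990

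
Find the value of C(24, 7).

346104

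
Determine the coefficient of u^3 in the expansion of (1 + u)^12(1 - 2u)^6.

-12

Coefficient of u^3 = Σ_{j} C(12,j)·1^j·C(6,3-j)·(-2)^(3-j) for j from 0 to 3.
= (-160) + 720 + (-792) + 220 = -12.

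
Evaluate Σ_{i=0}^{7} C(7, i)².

By Vandermonde's identity, Σ C(7,i)² = C(14,7) = 3432.

3432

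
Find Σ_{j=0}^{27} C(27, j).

134217728

Setting x = 1 in (1+x)^27 gives Σ C(27,j) = 2^27 = 134217728.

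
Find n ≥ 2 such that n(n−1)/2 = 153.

18

n(n−1)/2 = 153 ⇒ n(n−1) = 306. Since 18·17 = 306, n = 18.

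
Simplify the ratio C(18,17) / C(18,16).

C(n,k+1)/C(n,k) = (n−k)/(k+1) = (18−16)/(16+1) = 2/17.

2/17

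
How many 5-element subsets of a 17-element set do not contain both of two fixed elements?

5733

All 5-subsets: C(17,5) = 6188. Those containing both fixed elements: C(15,3) = 455.
6188 − 455 = 5733.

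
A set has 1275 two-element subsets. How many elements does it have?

51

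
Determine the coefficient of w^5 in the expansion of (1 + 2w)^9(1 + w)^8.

48356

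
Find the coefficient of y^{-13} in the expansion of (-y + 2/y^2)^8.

General term: C(8,j)·(-y)^j·(2/y^2)^(8-j), with y-exponent 1j − 2(8−j) = 3j − 16.
Set 3j − 16 = -13: j = 1.
C(8,1) = 8; (-1)^1 = -1; 2^7 = 128.
Coefficient = 8 · (-1) · 128 = -1024.

-1024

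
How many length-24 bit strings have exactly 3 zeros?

2024

Choose the 3 positions: C(24,3) = 2024.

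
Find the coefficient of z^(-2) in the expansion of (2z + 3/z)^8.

General term: C(8,j)·(2z)^j·(3/z)^(8-j), with z-exponent 1j − 1(8−j) = 2j − 8.
Set 2j − 8 = -2: j = 3.
C(8,3) = 56; 2^3 = 8; 3^5 = 243.
Coefficient = 56 · 8 · 243 = 108864.

108864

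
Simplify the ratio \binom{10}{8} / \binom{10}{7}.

C(n,k+1)/C(n,k) = (n−k)/(k+1) = (10−7)/(7+1) = 3/8.

3/8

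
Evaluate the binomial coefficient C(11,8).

165

C(11,8) = C(11,3) by symmetry.
C(11,3) = (11·10·9) / 3! = 990 / 6 = 165.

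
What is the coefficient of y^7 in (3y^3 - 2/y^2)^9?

489888

General term: C(9,j)·(3y^3)^j·(-2/y^2)^(9-j), with y-exponent 3j − 2(9−j) = 5j − 18.
Set 5j − 18 = 7: j = 5.
C(9,5) = 126; 3^5 = 243; (-2)^4 = 16.
Coefficient = 126 · 243 · 16 = 489888.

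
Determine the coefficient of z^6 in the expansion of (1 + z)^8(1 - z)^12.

Coefficient of z^6 = Σ_{j} C(8,j)·1^j·C(12,6-j)·(-1)^(6-j) for j from 0 to 6.
= 924 + (-6336) + 13860 + (-12320) + 4620 + (-672) + 28 = 104.

104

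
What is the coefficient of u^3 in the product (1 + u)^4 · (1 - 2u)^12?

Coefficient of u^3 = Σ_{j} C(4,j)·1^j·C(12,3-j)·(-2)^(3-j) for j from 0 to 3.
= (-1760) + 1056 + (-144) + 4 = -844.

-844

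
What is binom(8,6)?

28

C(8,6) = C(8,2) by symmetry.
C(8,2) = (8·7) / 2! = 56 / 2 = 28.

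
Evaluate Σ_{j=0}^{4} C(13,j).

1 + 13 + 78 + 286 + 715 = 1093.

1093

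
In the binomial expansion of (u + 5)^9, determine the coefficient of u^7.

The general term is C(9,j)·(u)^j·(5)^(9-j); the u^7 term has j = 7.
C(9,7) = 36.
Coefficient = C(9,7) · 5^2 = 36 · 25 = 900.

900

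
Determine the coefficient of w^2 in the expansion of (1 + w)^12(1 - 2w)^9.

-6

Coefficient of w^2 = Σ_{j} C(12,j)·1^j·C(9,2-j)·(-2)^(2-j) for j from 0 to 2.
= 144 + (-216) + 66 = -6.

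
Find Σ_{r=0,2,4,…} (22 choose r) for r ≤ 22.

2097152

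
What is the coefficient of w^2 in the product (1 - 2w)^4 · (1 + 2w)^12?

96

Coefficient of w^2 = Σ_{j} C(4,j)·(-2)^j·C(12,2-j)·2^(2-j) for j from 0 to 2.
= 264 + (-192) + 24 = 96.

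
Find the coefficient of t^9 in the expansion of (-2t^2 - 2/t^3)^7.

General term: C(7,j)·(-2t^2)^j·(-2/t^3)^(7-j), with t-exponent 2j − 3(7−j) = 5j − 21.
Set 5j − 21 = 9: j = 6.
C(7,6) = 7; (-2)^6 = 64; (-2)^1 = -2.
Coefficient = 7 · 64 · (-2) = -896.

-896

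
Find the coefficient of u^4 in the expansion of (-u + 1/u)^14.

-2002

General term: C(14,j)·(-u)^j·(1/u)^(14-j), with u-exponent 1j − 1(14−j) = 2j − 14.
Set 2j − 14 = 4: j = 9.
C(14,9) = 2002; (-1)^9 = -1; 1^5 = 1.
Coefficient = 2002 · (-1) · 1 = -2002.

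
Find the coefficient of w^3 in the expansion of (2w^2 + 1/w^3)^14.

1025024

General term: C(14,j)·(2w^2)^j·(1/w^3)^(14-j), with w-exponent 2j − 3(14−j) = 5j − 42.
Set 5j − 42 = 3: j = 9.
C(14,9) = 2002; 2^9 = 512; 1^5 = 1.
Coefficient = 2002 · 512 · 1 = 1025024.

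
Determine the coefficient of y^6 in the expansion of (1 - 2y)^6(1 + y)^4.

Coefficient of y^6 = Σ_{j} C(6,j)·(-2)^j·C(4,6-j)·1^(6-j) for j from 2 to 6.
= 60 + (-640) + 1440 + (-768) + 64 = 156.

156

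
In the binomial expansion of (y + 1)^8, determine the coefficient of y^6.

28

The general term is C(8,j)·(y)^j·(1)^(8-j); the y^6 term has j = 6.
C(8,6) = 28.
Coefficient = C(8,6) = 28.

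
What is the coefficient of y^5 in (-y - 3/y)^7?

-21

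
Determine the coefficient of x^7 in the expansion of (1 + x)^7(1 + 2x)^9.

224143

Coefficient of x^7 = Σ_{j} C(7,j)·1^j·C(9,7-j)·2^(7-j) for j from 0 to 7.
= 4608 + 37632 + 84672 + 70560 + 23520 + 3024 + 126 + 1 = 224143.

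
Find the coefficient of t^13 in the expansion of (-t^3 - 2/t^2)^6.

General term: C(6,j)·(-t^3)^j·(-2/t^2)^(6-j), with t-exponent 3j − 2(6−j) = 5j − 12.
Set 5j − 12 = 13: j = 5.
C(6,5) = 6; (-1)^5 = -1; (-2)^1 = -2.
Coefficient = 6 · (-1) · (-2) = 12.

12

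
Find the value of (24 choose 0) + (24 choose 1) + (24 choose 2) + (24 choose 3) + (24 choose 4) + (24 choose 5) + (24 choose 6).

190051

1 + 24 + 276 + 2024 + 10626 + 42504 + 134596 = 190051.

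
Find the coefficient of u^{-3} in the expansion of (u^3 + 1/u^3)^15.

General term: C(15,j)·(u^3)^j·(1/u^3)^(15-j), with u-exponent 3j − 3(15−j) = 6j − 45.
Set 6j − 45 = -3: j = 7.
C(15,7) = 6435; 1^7 = 1; 1^8 = 1.
Coefficient = 6435 · 1 · 1 = 6435.

6435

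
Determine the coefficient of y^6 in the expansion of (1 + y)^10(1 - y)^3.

-36

Coefficient of y^6 = Σ_{j} C(10,j)·1^j·C(3,6-j)·(-1)^(6-j) for j from 3 to 6.
= (-120) + 630 + (-756) + 210 = -36.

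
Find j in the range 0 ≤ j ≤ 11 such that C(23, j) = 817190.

C(23,j) increases on 0 ≤ j ≤ 11. C(23,8) = 490314 and C(23,9) = 817190, so j = 9.

9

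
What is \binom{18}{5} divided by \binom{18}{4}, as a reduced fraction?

14/5

C(n,k+1)/C(n,k) = (n−k)/(k+1) = (18−4)/(4+1) = 14/5.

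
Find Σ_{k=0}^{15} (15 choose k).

The entries of row 15 sum to 2^15 = 32768.

32768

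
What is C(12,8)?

495

C(12,8) = C(12,4) by symmetry.
C(12,4) = (12·11·10·9) / 4! = 11880 / 24 = 495.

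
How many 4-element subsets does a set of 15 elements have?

1365

C(15,4) = (15·14·13·12) / 4! = 32760 / 24 = 1365.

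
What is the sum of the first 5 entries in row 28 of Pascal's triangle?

24158

1 + 28 + 378 + 3276 + 20475 = 24158.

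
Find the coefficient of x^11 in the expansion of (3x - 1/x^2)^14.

General term: C(14,j)·(3x)^j·(-1/x^2)^(14-j), with x-exponent 1j − 2(14−j) = 3j − 28.
Set 3j − 28 = 11: j = 13.
C(14,13) = 14; 3^13 = 1594323; (-1)^1 = -1.
Coefficient = 14 · 1594323 · (-1) = -22320522.

-22320522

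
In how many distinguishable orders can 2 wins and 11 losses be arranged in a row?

78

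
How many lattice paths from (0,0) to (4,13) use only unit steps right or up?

2380

Each path is a sequence of 17 steps with 4 rights: C(17,4) = 2380.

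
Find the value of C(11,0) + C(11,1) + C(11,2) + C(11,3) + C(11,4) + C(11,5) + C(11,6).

1 + 11 + 55 + 165 + 330 + 462 + 462 = 1486.

1486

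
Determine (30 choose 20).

C(30,20) = C(30,10) by symmetry.
C(30,10) = (30·29·28·27·26·25·24·23·22·21) / 10! = 109027350432000 / 3628800 = 30045015.

30045015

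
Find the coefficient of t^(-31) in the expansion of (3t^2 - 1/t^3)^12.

-36

General term: C(12,j)·(3t^2)^j·(-1/t^3)^(12-j), with t-exponent 2j − 3(12−j) = 5j − 36.
Set 5j − 36 = -31: j = 1.
C(12,1) = 12; 3^1 = 3; (-1)^11 = -1.
Coefficient = 12 · 3 · (-1) = -36.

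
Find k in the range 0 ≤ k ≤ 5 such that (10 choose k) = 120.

C(10,k) increases on 0 ≤ k ≤ 5. C(10,2) = 45 and C(10,3) = 120, so k = 3.

3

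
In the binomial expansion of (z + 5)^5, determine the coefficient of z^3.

250

The general term is C(5,j)·(z)^j·(5)^(5-j); the z^3 term has j = 3.
C(5,3) = 10.
Coefficient = C(5,3) · 5^2 = 10 · 25 = 250.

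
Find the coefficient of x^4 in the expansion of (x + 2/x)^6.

General term: C(6,j)·(x)^j·(2/x)^(6-j), with x-exponent 1j − 1(6−j) = 2j − 6.
Set 2j − 6 = 4: j = 5.
C(6,5) = 6; 1^5 = 1; 2^1 = 2.
Coefficient = 6 · 1 · 2 = 12.

12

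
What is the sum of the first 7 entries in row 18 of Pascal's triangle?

1 + 18 + 153 + 816 + 3060 + 8568 + 18564 = 31180.

31180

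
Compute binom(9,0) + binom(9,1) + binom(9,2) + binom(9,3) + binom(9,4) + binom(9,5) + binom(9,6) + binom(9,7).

502

1 + 9 + 36 + 84 + 126 + 126 + 84 + 36 = 502.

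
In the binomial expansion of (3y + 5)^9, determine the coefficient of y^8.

The general term is C(9,j)·(3y)^j·(5)^(9-j); the y^8 term has j = 8.
C(9,8) = 9.
Coefficient = C(9,8) · 3^8 · 5^1 = 9 · 6561 · 5 = 295245.

295245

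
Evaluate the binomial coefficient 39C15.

C(39,15) = (39·38·37·36·35·34·33·32·31·30·29·28·27·26·25) / 15! = 32876032921054202880000 / 1307674368000 = 25140840660.

25140840660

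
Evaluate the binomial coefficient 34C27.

C(34,27) = C(34,7) by symmetry.
C(34,7) = (34·33·32·31·30·29·28) / 7! = 27113264640 / 5040 = 5379616.

5379616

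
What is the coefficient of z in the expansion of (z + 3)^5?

405

The general term is C(5,j)·(z)^j·(3)^(5-j); the z^1 term has j = 1.
C(5,1) = 5.
Coefficient = C(5,1) · 3^4 = 5 · 81 = 405.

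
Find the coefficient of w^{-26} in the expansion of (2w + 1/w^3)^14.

General term: C(14,j)·(2w)^j·(1/w^3)^(14-j), with w-exponent 1j − 3(14−j) = 4j − 42.
Set 4j − 42 = -26: j = 4.
C(14,4) = 1001; 2^4 = 16; 1^10 = 1.
Coefficient = 1001 · 16 · 1 = 16016.

16016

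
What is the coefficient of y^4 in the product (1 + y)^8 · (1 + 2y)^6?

Coefficient of y^4 = Σ_{j} C(8,j)·1^j·C(6,4-j)·2^(4-j) for j from 0 to 4.
= 240 + 1280 + 1680 + 672 + 70 = 3942.

3942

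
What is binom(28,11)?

21474180

C(28,11) = (28·27·26·25·24·23·22·21·20·19·18) / 11! = 857180548224000 / 39916800 = 21474180.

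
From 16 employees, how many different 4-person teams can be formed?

1820

This is C(16,4) = 1820.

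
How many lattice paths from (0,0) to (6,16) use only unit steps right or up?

Each path is a sequence of 22 steps with 6 rights: C(22,6) = 74613.

74613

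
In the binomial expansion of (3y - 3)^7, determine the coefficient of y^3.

The general term is C(7,j)·(3y)^j·(-3)^(7-j); the y^3 term has j = 3.
C(7,3) = 35.
Coefficient = C(7,3) · 3^3 · (-3)^4 = 35 · 27 · 81 = 76545.

76545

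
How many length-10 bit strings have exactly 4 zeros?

Choose the 4 positions: C(10,4) = 210.

210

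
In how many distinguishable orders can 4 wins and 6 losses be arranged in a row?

210

Choose positions for the wins: C(10,4) = 210.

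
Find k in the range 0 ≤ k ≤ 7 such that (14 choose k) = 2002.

5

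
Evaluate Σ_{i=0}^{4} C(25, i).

15276

1 + 25 + 300 + 2300 + 12650 = 15276.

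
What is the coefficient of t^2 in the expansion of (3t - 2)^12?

608256

The general term is C(12,j)·(3t)^j·(-2)^(12-j); the t^2 term has j = 2.
C(12,2) = 66.
Coefficient = C(12,2) · 3^2 · (-2)^10 = 66 · 9 · 1024 = 608256.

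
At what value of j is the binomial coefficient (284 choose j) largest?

C(284,j) is maximized at j = 284/2 = 142.

142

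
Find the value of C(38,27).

C(38,27) = C(38,11) by symmetry.
C(38,11) = (38·37·36·35·34·33·32·31·30·29·28) / 11! = 48032775105638400 / 39916800 = 1203322288.

1203322288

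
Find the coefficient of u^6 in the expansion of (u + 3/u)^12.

5940

General term: C(12,j)·(u)^j·(3/u)^(12-j), with u-exponent 1j − 1(12−j) = 2j − 12.
Set 2j − 12 = 6: j = 9.
C(12,9) = 220; 1^9 = 1; 3^3 = 27.
Coefficient = 220 · 1 · 27 = 5940.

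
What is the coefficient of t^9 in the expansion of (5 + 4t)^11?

The general term is C(11,j)·(5)^j·(4t)^(11-j); the t^9 term has j = 2.
C(11,2) = 55.
Coefficient = C(11,2) · 5^2 · 4^9 = 55 · 25 · 262144 = 360448000.

360448000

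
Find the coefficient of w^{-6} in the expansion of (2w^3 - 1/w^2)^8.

112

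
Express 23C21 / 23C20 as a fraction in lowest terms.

C(n,k+1)/C(n,k) = (n−k)/(k+1) = (23−20)/(20+1) = 3/21 = 1/7.

1/7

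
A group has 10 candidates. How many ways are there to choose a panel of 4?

210

This is C(10,4) = 210.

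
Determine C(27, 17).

8436285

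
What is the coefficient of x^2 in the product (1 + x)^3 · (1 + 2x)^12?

339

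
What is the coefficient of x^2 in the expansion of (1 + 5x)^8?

700

The general term is C(8,j)·(1)^j·(5x)^(8-j); the x^2 term has j = 6.
C(8,6) = 28.
Coefficient = C(8,6) · 5^2 = 28 · 25 = 700.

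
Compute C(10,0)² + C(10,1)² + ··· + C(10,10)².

By Vandermonde's identity, Σ C(10,j)² = C(20,10) = 184756.

184756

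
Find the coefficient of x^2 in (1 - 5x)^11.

The general term is C(11,j)·(1)^j·(-5x)^(11-j); the x^2 term has j = 9.
C(11,9) = 55.
Coefficient = C(11,9) · (-5)^2 = 55 · 25 = 1375.

1375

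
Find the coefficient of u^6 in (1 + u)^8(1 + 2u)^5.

Coefficient of u^6 = Σ_{j} C(8,j)·1^j·C(5,6-j)·2^(6-j) for j from 1 to 6.
= 256 + 2240 + 4480 + 2800 + 560 + 28 = 10364.

10364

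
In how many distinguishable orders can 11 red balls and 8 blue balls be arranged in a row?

75582

Choose positions for the red balls: C(19,11) = 75582.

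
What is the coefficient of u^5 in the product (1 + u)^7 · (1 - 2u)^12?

1557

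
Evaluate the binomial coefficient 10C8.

45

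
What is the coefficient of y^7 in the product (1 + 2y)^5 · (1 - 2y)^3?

Coefficient of y^7 = Σ_{j} C(5,j)·2^j·C(3,7-j)·(-2)^(7-j) for j from 4 to 5.
= (-640) + 384 = -256.

-256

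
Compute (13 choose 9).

715

C(13,9) = C(13,4) by symmetry.
C(13,4) = (13·12·11·10) / 4! = 17160 / 24 = 715.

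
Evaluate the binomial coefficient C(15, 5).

3003

C(15,5) = (15·14·13·12·11) / 5! = 360360 / 120 = 3003.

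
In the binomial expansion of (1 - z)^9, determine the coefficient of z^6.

84

The general term is C(9,j)·(1)^j·(-z)^(9-j); the z^6 term has j = 3.
C(9,3) = 84.
Coefficient = C(9,3) = 84.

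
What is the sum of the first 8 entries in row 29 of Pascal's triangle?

2182396

1 + 29 + 406 + 3654 + 23751 + 118755 + 475020 + 1560780 = 2182396.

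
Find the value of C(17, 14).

C(17,14) = C(17,3) by symmetry.
C(17,3) = (17·16·15) / 3! = 4080 / 6 = 680.

680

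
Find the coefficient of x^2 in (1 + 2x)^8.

112

The general term is C(8,j)·(1)^j·(2x)^(8-j); the x^2 term has j = 6.
C(8,6) = 28.
Coefficient = C(8,6) · 2^2 = 28 · 4 = 112.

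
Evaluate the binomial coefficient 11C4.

330

C(11,4) = (11·10·9·8) / 4! = 7920 / 24 = 330.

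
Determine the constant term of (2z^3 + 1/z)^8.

112

General term: C(8,j)·(2z^3)^j·(1/z)^(8-j), with z-exponent 3j − 1(8−j) = 4j − 8.
Set 4j − 8 = 0: j = 2.
C(8,2) = 28; 2^2 = 4; 1^6 = 1.
Coefficient = 28 · 4 · 1 = 112.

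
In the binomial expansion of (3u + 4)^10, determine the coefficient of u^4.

The general term is C(10,j)·(3u)^j·(4)^(10-j); the u^4 term has j = 4.
C(10,4) = 210.
Coefficient = C(10,4) · 3^4 · 4^6 = 210 · 81 · 4096 = 69672960.

69672960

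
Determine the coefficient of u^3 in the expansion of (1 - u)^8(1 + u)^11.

Coefficient of u^3 = Σ_{j} C(8,j)·(-1)^j·C(11,3-j)·1^(3-j) for j from 0 to 3.
= 165 + (-440) + 308 + (-56) = -23.

-23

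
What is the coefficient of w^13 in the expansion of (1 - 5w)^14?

-17089843750

The general term is C(14,j)·(1)^j·(-5w)^(14-j); the w^13 term has j = 1.
C(14,1) = 14.
Coefficient = C(14,1) · (-5)^13 = 14 · (-1220703125) = -17089843750.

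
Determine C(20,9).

C(20,9) = (20·19·18·17·16·15·14·13·12) / 9! = 60949324800 / 362880 = 167960.

167960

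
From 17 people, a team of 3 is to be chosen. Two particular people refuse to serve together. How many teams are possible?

All 3-subsets: C(17,3) = 680. Those containing both fixed elements: C(15,1) = 15.
680 − 15 = 665.

665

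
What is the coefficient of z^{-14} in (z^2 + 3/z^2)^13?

16888014

General term: C(13,j)·(z^2)^j·(3/z^2)^(13-j), with z-exponent 2j − 2(13−j) = 4j − 26.
Set 4j − 26 = -14: j = 3.
C(13,3) = 286; 1^3 = 1; 3^10 = 59049.
Coefficient = 286 · 1 · 59049 = 16888014.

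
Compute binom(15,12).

C(15,12) = C(15,3) by symmetry.
C(15,3) = (15·14·13) / 3! = 2730 / 6 = 455.

455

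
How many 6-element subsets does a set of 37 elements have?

2324784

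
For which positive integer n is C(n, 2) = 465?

n(n−1)/2 = 465 ⇒ n(n−1) = 930. Since 31·30 = 930, n = 31.

31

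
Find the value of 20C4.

4845

C(20,4) = (20·19·18·17) / 4! = 116280 / 24 = 4845.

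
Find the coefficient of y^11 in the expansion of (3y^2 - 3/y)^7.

General term: C(7,j)·(3y^2)^j·(-3/y)^(7-j), with y-exponent 2j − 1(7−j) = 3j − 7.
Set 3j − 7 = 11: j = 6.
C(7,6) = 7; 3^6 = 729; (-3)^1 = -3.
Coefficient = 7 · 729 · (-3) = -15309.

-15309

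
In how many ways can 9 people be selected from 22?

497420

This is C(22,9) = 497420.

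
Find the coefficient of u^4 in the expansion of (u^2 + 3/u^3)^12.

40095

General term: C(12,j)·(u^2)^j·(3/u^3)^(12-j), with u-exponent 2j − 3(12−j) = 5j − 36.
Set 5j − 36 = 4: j = 8.
C(12,8) = 495; 1^8 = 1; 3^4 = 81.
Coefficient = 495 · 1 · 81 = 40095.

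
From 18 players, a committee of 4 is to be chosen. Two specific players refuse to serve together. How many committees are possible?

2940

All 4-subsets: C(18,4) = 3060. Those containing both fixed elements: C(16,2) = 120.
3060 − 120 = 2940.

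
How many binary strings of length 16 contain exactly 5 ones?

Choose the 5 positions: C(16,5) = 4368.

4368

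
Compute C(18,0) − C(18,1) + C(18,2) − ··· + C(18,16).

17

The partial alternating sum Σ_{k=0}^{16} (−1)^k C(18,k) = (−1)^16 C(17,16) = 17.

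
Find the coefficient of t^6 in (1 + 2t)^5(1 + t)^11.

Coefficient of t^6 = Σ_{j} C(5,j)·2^j·C(11,6-j)·1^(6-j) for j from 0 to 5.
= 462 + 4620 + 13200 + 13200 + 4400 + 352 = 36234.

36234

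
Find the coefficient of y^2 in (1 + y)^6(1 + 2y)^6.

Coefficient of y^2 = Σ_{j} C(6,j)·1^j·C(6,2-j)·2^(2-j) for j from 0 to 2.
= 60 + 72 + 15 = 147.

147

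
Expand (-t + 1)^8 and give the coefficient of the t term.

-8

The general term is C(8,j)·(-t)^j·(1)^(8-j); the t^1 term has j = 1.
C(8,1) = 8.
Coefficient = C(8,1) · (-1)^1 = 8 · (-1) = -8.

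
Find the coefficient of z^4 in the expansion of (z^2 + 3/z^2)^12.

General term: C(12,j)·(z^2)^j·(3/z^2)^(12-j), with z-exponent 2j − 2(12−j) = 4j − 24.
Set 4j − 24 = 4: j = 7.
C(12,7) = 792; 1^7 = 1; 3^5 = 243.
Coefficient = 792 · 1 · 243 = 192456.

192456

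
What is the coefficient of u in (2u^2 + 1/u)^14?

64064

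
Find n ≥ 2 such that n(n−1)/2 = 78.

n(n−1)/2 = 78 ⇒ n(n−1) = 156. Since 13·12 = 156, n = 13.

13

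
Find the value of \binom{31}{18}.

C(31,18) = C(31,13) by symmetry.
C(31,13) = (31·30·29·28·27·26·25·24·23·22·21·20·19) / 13! = 1284342188088960000 / 6227020800 = 206253075.

206253075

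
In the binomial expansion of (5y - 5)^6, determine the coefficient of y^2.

234375

The general term is C(6,j)·(5y)^j·(-5)^(6-j); the y^2 term has j = 2.
C(6,2) = 15.
Coefficient = C(6,2) · 5^2 · (-5)^4 = 15 · 25 · 625 = 234375.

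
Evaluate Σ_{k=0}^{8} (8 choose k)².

By Vandermonde's identity, Σ C(8,k)² = C(16,8) = 12870.

12870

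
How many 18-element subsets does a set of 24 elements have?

134596

C(24,18) = C(24,6) by symmetry.
C(24,6) = (24·23·22·21·20·19) / 6! = 96909120 / 720 = 134596.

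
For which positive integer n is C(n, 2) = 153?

18

n(n−1)/2 = 153 ⇒ n(n−1) = 306. Since 18·17 = 306, n = 18.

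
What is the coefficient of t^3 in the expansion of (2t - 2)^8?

-14336

The general term is C(8,j)·(2t)^j·(-2)^(8-j); the t^3 term has j = 3.
C(8,3) = 56.
Coefficient = C(8,3) · 2^3 · (-2)^5 = 56 · 8 · (-32) = -14336.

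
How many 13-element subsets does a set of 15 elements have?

105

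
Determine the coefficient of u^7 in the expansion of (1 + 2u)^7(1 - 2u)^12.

Coefficient of u^7 = Σ_{j} C(7,j)·2^j·C(12,7-j)·(-2)^(7-j) for j from 0 to 7.
= (-101376) + 827904 + (-2128896) + 2217600 + (-985600) + 177408 + (-10752) + 128 = -3584.

-3584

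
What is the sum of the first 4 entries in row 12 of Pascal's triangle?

299

1 + 12 + 66 + 220 = 299.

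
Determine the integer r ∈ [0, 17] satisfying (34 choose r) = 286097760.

C(34,r) increases on 0 ≤ r ≤ 17. C(34,10) = 131128140 and C(34,11) = 286097760, so r = 11.

11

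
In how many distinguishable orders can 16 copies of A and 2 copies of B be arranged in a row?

153

Choose positions for the A's: C(18,16) = 153.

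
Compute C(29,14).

77558760

C(29,14) = (29·28·27·26·25·24·23·22·21·20·19·18·17·16) / 14! = 6761440164390912000 / 87178291200 = 77558760.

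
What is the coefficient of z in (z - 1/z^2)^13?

General term: C(13,j)·(z)^j·(-1/z^2)^(13-j), with z-exponent 1j − 2(13−j) = 3j − 26.
Set 3j − 26 = 1: j = 9.
C(13,9) = 715; 1^9 = 1; (-1)^4 = 1.
Coefficient = 715 · 1 · 1 = 715.

715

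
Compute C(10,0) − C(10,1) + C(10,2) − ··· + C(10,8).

The partial alternating sum Σ_{k=0}^{8} (−1)^k C(10,k) = (−1)^8 C(9,8) = 9.

9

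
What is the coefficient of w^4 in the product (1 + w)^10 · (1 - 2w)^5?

90

Coefficient of w^4 = Σ_{j} C(10,j)·1^j·C(5,4-j)·(-2)^(4-j) for j from 0 to 4.
= 80 + (-800) + 1800 + (-1200) + 210 = 90.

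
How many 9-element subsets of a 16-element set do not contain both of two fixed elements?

8008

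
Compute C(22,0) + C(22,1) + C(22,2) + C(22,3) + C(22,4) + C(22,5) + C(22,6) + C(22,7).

1 + 22 + 231 + 1540 + 7315 + 26334 + 74613 + 170544 = 280600.

280600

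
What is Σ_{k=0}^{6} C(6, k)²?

924

Σ C(6,k)² is the coefficient of x^6 in (1+x)^6(1+x)^6 = (1+x)^12, i.e. C(12,6) = 924.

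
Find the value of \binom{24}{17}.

346104

C(24,17) = C(24,7) by symmetry.
C(24,7) = (24·23·22·21·20·19·18) / 7! = 1744364160 / 5040 = 346104.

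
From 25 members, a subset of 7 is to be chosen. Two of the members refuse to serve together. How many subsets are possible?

447051

All 7-subsets: C(25,7) = 480700. Those containing both fixed elements: C(23,5) = 33649.
480700 − 33649 = 447051.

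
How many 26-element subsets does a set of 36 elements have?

254186856

C(36,26) = C(36,10) by symmetry.
C(36,10) = (36·35·34·33·32·31·30·29·28·27) / 10! = 922393263052800 / 3628800 = 254186856.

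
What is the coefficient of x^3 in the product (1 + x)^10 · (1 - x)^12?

Coefficient of x^3 = Σ_{j} C(10,j)·1^j·C(12,3-j)·(-1)^(3-j) for j from 0 to 3.
= (-220) + 660 + (-540) + 120 = 20.

20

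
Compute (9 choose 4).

126

C(9,4) = (9·8·7·6) / 4! = 3024 / 24 = 126.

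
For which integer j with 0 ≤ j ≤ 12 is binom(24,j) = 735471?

8

C(24,j) increases on 0 ≤ j ≤ 12. C(24,7) = 346104 and C(24,8) = 735471, so j = 8.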